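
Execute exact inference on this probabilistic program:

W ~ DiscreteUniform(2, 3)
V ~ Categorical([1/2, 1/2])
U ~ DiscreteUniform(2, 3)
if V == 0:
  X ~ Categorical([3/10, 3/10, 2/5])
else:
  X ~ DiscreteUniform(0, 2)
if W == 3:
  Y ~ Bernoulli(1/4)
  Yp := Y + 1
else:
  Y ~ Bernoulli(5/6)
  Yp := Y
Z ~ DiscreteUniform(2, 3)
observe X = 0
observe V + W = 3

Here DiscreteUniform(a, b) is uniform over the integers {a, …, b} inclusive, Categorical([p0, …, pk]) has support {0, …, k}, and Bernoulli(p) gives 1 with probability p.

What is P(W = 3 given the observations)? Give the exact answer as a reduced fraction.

Enumerate traces; 16 have nonzero weight after conditioning:
  (W=2, V=1, U=2, X=0, Y=0, Z=2) weight 1/288
  (W=2, V=1, U=2, X=0, Y=0, Z=3) weight 1/288
  (W=2, V=1, U=2, X=0, Y=1, Z=2) weight 5/288
  (W=2, V=1, U=2, X=0, Y=1, Z=3) weight 5/288
  (W=2, V=1, U=3, X=0, Y=0, Z=2) weight 1/288
  (W=2, V=1, U=3, X=0, Y=0, Z=3) weight 1/288
  (W=2, V=1, U=3, X=0, Y=1, Z=2) weight 5/288
  (W=2, V=1, U=3, X=0, Y=1, Z=3) weight 5/288
  (W=3, V=0, U=2, X=0, Y=0, Z=2) weight 9/640
  … 7 more
Group by W:
  weight(W=2) = 1/12
  weight(W=3) = 3/40
Total weight = 1/12 + 3/40 = 19/120
P(W=2 | obs) = 1/12 / 19/120 = 10/19
P(W=3 | obs) = 3/40 / 19/120 = 9/19

P(W = 3 | obs) = 9/19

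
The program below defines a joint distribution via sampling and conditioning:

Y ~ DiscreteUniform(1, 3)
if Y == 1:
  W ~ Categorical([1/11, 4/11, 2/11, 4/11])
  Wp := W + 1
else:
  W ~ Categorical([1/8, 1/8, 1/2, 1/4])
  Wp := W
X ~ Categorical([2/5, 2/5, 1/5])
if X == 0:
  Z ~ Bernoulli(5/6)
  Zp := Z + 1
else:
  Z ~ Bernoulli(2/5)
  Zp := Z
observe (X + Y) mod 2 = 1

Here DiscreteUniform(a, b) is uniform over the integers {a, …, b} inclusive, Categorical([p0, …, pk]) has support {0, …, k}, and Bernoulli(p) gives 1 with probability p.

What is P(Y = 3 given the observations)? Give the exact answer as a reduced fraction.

Enumerate traces; 40 have nonzero weight after conditioning:
  (Y=1, W=0, X=0, Z=0) weight 1/495
  (Y=1, W=0, X=0, Z=1) weight 1/99
  (Y=1, W=0, X=2, Z=0) weight 1/275
  (Y=1, W=0, X=2, Z=1) weight 2/825
  (Y=1, W=1, X=0, Z=0) weight 4/495
  (Y=1, W=1, X=0, Z=1) weight 4/99
  (Y=1, W=1, X=2, Z=0) weight 4/275
  (Y=1, W=1, X=2, Z=1) weight 8/825
  (Y=2, W=0, X=1, Z=0) weight 1/100
  (Y=3, W=0, X=0, Z=0) weight 1/360
  … 30 more
Group by Y:
  weight(Y=1) = 1/5
  weight(Y=2) = 2/15
  weight(Y=3) = 1/5
Total weight = 1/5 + 2/15 + 1/5 = 8/15
P(Y=1 | obs) = 1/5 / 8/15 = 3/8
P(Y=2 | obs) = 2/15 / 8/15 = 1/4
P(Y=3 | obs) = 1/5 / 8/15 = 3/8

P(Y = 3 | obs) = 3/8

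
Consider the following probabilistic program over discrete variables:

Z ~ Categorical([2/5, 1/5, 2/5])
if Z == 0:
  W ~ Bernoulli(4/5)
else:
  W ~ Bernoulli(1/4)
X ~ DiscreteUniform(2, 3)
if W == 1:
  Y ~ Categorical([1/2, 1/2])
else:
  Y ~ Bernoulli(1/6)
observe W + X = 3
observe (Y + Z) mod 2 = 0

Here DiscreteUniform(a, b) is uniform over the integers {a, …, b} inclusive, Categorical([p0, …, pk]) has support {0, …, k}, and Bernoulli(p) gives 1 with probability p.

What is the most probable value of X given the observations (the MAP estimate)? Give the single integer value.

argmax_v P(X = v | obs) = 3

Enumerate traces; 6 have nonzero weight after conditioning:
  (Z=0, W=0, X=3, Y=0) weight 1/30
  (Z=0, W=1, X=2, Y=0) weight 2/25
  (Z=1, W=0, X=3, Y=1) weight 1/80
  (Z=1, W=1, X=2, Y=1) weight 1/80
  (Z=2, W=0, X=3, Y=0) weight 1/8
  (Z=2, W=1, X=2, Y=0) weight 1/40
Group by X:
  weight(X=2) = 47/400
  weight(X=3) = 41/240
Total weight = 47/400 + 41/240 = 173/600
P(X=2 | obs) = 47/400 / 173/600 = 141/346
P(X=3 | obs) = 41/240 / 173/600 = 205/346
argmax = 3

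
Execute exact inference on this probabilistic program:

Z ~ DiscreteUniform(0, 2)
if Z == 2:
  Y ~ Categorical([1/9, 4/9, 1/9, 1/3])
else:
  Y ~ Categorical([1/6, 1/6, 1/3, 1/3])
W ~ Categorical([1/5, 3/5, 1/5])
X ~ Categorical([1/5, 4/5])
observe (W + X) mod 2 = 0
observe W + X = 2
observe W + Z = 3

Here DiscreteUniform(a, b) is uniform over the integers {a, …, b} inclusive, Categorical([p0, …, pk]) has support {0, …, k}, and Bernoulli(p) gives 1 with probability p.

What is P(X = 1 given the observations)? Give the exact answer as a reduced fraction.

Enumerate traces; 8 have nonzero weight after conditioning:
  (Z=1, Y=0, W=2, X=0) weight 1/450
  (Z=1, Y=1, W=2, X=0) weight 1/450
  (Z=1, Y=2, W=2, X=0) weight 1/225
  (Z=1, Y=3, W=2, X=0) weight 1/225
  (Z=2, Y=0, W=1, X=1) weight 4/225
  (Z=2, Y=1, W=1, X=1) weight 16/225
  (Z=2, Y=2, W=1, X=1) weight 4/225
  (Z=2, Y=3, W=1, X=1) weight 4/75
Group by X:
  weight(X=0) = 1/75
  weight(X=1) = 4/25
Total weight = 1/75 + 4/25 = 13/75
P(X=0 | obs) = 1/75 / 13/75 = 1/13
P(X=1 | obs) = 4/25 / 13/75 = 12/13

P(X = 1 | obs) = 12/13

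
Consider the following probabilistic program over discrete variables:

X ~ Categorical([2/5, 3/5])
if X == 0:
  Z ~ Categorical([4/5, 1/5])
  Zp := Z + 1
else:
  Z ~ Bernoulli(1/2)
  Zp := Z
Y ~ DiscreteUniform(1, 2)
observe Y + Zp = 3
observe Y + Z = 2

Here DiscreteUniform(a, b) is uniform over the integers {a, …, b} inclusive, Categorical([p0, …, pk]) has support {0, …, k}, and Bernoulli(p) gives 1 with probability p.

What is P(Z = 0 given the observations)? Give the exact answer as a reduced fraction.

Enumerate traces; 2 have nonzero weight after conditioning:
  (X=0, Z=0, Y=2) weight 4/25
  (X=0, Z=1, Y=1) weight 1/25
Group by Z:
  weight(Z=0) = 4/25
  weight(Z=1) = 1/25
Total weight = 4/25 + 1/25 = 1/5
P(Z=0 | obs) = 4/25 / 1/5 = 4/5
P(Z=1 | obs) = 1/25 / 1/5 = 1/5

P(Z = 0 | obs) = 4/5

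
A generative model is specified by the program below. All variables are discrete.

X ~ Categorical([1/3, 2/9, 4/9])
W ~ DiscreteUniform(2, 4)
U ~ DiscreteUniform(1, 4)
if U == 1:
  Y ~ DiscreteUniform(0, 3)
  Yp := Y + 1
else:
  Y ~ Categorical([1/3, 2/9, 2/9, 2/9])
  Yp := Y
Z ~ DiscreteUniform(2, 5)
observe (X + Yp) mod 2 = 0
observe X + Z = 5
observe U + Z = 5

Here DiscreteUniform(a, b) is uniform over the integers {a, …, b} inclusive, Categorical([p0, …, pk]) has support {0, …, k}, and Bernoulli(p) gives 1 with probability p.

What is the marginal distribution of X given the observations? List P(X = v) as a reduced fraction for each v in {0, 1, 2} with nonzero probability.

P(X=1) = 9/29, P(X=2) = 20/29

Enumerate traces; 12 have nonzero weight after conditioning:
  (X=1, W=2, U=1, Y=0, Z=4) weight 1/864
  (X=1, W=2, U=1, Y=2, Z=4) weight 1/864
  (X=1, W=3, U=1, Y=0, Z=4) weight 1/864
  (X=1, W=3, U=1, Y=2, Z=4) weight 1/864
  (X=1, W=4, U=1, Y=0, Z=4) weight 1/864
  (X=1, W=4, U=1, Y=2, Z=4) weight 1/864
  (X=2, W=2, U=2, Y=0, Z=3) weight 1/324
  (X=2, W=2, U=2, Y=2, Z=3) weight 1/486
  … 4 more
Group by X:
  weight(X=1) = 1/144
  weight(X=2) = 5/324
Total weight = 1/144 + 5/324 = 29/1296
P(X=1 | obs) = 1/144 / 29/1296 = 9/29
P(X=2 | obs) = 5/324 / 29/1296 = 20/29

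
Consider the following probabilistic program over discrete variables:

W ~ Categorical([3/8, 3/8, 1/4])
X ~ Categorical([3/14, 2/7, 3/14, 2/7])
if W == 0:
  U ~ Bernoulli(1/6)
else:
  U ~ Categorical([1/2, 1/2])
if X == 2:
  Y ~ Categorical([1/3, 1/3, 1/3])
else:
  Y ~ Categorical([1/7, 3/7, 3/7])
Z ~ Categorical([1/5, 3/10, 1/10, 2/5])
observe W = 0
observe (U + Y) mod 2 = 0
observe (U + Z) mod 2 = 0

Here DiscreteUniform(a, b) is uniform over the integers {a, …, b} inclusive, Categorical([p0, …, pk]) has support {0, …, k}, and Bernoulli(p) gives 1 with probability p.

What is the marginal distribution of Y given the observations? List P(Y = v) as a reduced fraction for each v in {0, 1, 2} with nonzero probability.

P(Y=0) = 27/115, P(Y=1) = 28/115, P(Y=2) = 12/23

Enumerate traces; 24 have nonzero weight after conditioning:
  (W=0, X=0, U=0, Y=0, Z=0) weight 3/1568
  (W=0, X=0, U=0, Y=0, Z=2) weight 3/3136
  (W=0, X=0, U=0, Y=2, Z=0) weight 9/1568
  (W=0, X=0, U=0, Y=2, Z=2) weight 9/3136
  (W=0, X=0, U=1, Y=1, Z=1) weight 27/15680
  (W=0, X=0, U=1, Y=1, Z=3) weight 9/3920
  (W=0, X=1, U=0, Y=0, Z=0) weight 1/392
  (W=0, X=1, U=0, Y=0, Z=2) weight 1/784
  … 16 more
Group by Y:
  weight(Y=0) = 27/1568
  weight(Y=1) = 1/56
  weight(Y=2) = 15/392
Total weight = 27/1568 + 1/56 + 15/392 = 115/1568
P(Y=0 | obs) = 27/1568 / 115/1568 = 27/115
P(Y=1 | obs) = 1/56 / 115/1568 = 28/115
P(Y=2 | obs) = 15/392 / 115/1568 = 12/23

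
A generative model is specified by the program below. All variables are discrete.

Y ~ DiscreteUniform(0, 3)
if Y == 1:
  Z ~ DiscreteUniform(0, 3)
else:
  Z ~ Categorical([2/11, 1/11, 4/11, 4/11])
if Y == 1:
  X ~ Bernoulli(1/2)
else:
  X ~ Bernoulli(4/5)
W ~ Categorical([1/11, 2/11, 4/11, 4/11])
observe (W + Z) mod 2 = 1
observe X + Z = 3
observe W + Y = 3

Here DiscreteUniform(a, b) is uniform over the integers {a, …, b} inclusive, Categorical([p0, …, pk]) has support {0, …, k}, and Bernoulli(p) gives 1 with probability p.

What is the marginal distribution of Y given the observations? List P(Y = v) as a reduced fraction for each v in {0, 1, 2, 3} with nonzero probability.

P(Y=0) = 128/255, P(Y=1) = 11/51, P(Y=2) = 64/255, P(Y=3) = 8/255

Enumerate traces; 4 have nonzero weight after conditioning:
  (Y=0, Z=2, X=1, W=3) weight 16/605
  (Y=1, Z=3, X=0, W=2) weight 1/88
  (Y=2, Z=2, X=1, W=1) weight 8/605
  (Y=3, Z=3, X=0, W=0) weight 1/605
Group by Y:
  weight(Y=0) = 16/605
  weight(Y=1) = 1/88
  weight(Y=2) = 8/605
  weight(Y=3) = 1/605
Total weight = 16/605 + 1/88 + 8/605 + 1/605 = 51/968
P(Y=0 | obs) = 16/605 / 51/968 = 128/255
P(Y=1 | obs) = 1/88 / 51/968 = 11/51
P(Y=2 | obs) = 8/605 / 51/968 = 64/255
P(Y=3 | obs) = 1/605 / 51/968 = 8/255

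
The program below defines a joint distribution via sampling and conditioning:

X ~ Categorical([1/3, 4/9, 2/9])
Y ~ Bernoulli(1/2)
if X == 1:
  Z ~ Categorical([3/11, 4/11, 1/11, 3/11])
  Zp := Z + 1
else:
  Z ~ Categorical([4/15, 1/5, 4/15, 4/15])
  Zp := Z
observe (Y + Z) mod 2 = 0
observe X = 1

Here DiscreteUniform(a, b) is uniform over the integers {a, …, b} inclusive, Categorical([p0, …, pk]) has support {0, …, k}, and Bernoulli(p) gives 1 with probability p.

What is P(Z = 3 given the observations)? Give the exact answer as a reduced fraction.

Enumerate traces; 4 have nonzero weight after conditioning:
  (X=1, Y=0, Z=0) weight 2/33
  (X=1, Y=0, Z=2) weight 2/99
  (X=1, Y=1, Z=1) weight 8/99
  (X=1, Y=1, Z=3) weight 2/33
Group by Z:
  weight(Z=0) = 2/33
  weight(Z=1) = 8/99
  weight(Z=2) = 2/99
  weight(Z=3) = 2/33
Total weight = 2/33 + 8/99 + 2/99 + 2/33 = 2/9
P(Z=0 | obs) = 2/33 / 2/9 = 3/11
P(Z=1 | obs) = 8/99 / 2/9 = 4/11
P(Z=2 | obs) = 2/99 / 2/9 = 1/11
P(Z=3 | obs) = 2/33 / 2/9 = 3/11

P(Z = 3 | obs) = 3/11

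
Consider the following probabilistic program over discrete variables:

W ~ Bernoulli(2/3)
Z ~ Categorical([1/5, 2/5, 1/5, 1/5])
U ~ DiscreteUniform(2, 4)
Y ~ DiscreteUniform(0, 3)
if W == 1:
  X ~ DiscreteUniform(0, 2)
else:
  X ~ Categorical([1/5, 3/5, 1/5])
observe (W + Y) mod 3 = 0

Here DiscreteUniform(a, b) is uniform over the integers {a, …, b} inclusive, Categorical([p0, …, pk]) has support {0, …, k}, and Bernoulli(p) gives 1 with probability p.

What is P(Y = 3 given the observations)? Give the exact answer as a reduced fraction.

P(Y = 3 | obs) = 1/4

Enumerate traces; 108 have nonzero weight after conditioning:
  (W=0, Z=0, U=2, Y=0, X=0) weight 1/900
  (W=0, Z=0, U=2, Y=0, X=1) weight 1/300
  (W=0, Z=0, U=2, Y=0, X=2) weight 1/900
  (W=0, Z=0, U=2, Y=3, X=0) weight 1/900
  (W=0, Z=0, U=2, Y=3, X=1) weight 1/300
  (W=0, Z=0, U=2, Y=3, X=2) weight 1/900
  (W=0, Z=0, U=3, Y=0, X=0) weight 1/900
  (W=0, Z=0, U=3, Y=0, X=1) weight 1/300
  (W=1, Z=0, U=2, Y=2, X=0) weight 1/270
  … 99 more
Group by Y:
  weight(Y=0) = 1/12
  weight(Y=2) = 1/6
  weight(Y=3) = 1/12
Total weight = 1/12 + 1/6 + 1/12 = 1/3
P(Y=0 | obs) = 1/12 / 1/3 = 1/4
P(Y=2 | obs) = 1/6 / 1/3 = 1/2
P(Y=3 | obs) = 1/12 / 1/3 = 1/4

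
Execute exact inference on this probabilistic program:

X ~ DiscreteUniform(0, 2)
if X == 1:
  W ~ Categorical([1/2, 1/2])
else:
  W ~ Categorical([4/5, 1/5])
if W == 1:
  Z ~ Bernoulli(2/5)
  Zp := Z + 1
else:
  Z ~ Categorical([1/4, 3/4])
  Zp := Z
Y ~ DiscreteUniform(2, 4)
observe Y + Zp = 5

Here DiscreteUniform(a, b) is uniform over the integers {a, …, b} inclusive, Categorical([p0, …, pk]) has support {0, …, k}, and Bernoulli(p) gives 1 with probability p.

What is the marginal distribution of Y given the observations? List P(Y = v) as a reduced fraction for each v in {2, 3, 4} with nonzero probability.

Enumerate traces; 9 have nonzero weight after conditioning:
  (X=0, W=0, Z=1, Y=4) weight 1/15
  (X=0, W=1, Z=0, Y=4) weight 1/75
  (X=0, W=1, Z=1, Y=3) weight 2/225
  (X=1, W=0, Z=1, Y=4) weight 1/24
  (X=1, W=1, Z=0, Y=4) weight 1/30
  (X=1, W=1, Z=1, Y=3) weight 1/45
  (X=2, W=0, Z=1, Y=4) weight 1/15
  (X=2, W=1, Z=0, Y=4) weight 1/75
  … 1 more
Group by Y:
  weight(Y=3) = 1/25
  weight(Y=4) = 47/200
Total weight = 1/25 + 47/200 = 11/40
P(Y=3 | obs) = 1/25 / 11/40 = 8/55
P(Y=4 | obs) = 47/200 / 11/40 = 47/55

P(Y=3) = 8/55, P(Y=4) = 47/55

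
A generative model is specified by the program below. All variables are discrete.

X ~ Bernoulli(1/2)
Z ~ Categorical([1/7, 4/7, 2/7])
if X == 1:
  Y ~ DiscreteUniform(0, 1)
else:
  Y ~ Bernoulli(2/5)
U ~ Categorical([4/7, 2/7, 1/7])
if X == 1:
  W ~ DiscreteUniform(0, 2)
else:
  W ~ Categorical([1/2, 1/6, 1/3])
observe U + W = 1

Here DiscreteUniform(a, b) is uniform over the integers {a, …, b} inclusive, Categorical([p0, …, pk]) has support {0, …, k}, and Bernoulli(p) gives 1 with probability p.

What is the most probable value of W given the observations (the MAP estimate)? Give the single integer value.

Enumerate traces; 24 have nonzero weight after conditioning:
  (X=0, Z=0, Y=0, U=0, W=1) weight 1/245
  (X=0, Z=0, Y=0, U=1, W=0) weight 3/490
  (X=0, Z=0, Y=1, U=0, W=1) weight 2/735
  (X=0, Z=0, Y=1, U=1, W=0) weight 1/245
  (X=0, Z=1, Y=0, U=0, W=1) weight 4/245
  (X=0, Z=1, Y=0, U=1, W=0) weight 6/245
  (X=0, Z=1, Y=1, U=0, W=1) weight 8/735
  (X=0, Z=1, Y=1, U=1, W=0) weight 4/245
  … 16 more
Group by W:
  weight(W=0) = 5/42
  weight(W=1) = 1/7
Total weight = 5/42 + 1/7 = 11/42
P(W=0 | obs) = 5/42 / 11/42 = 5/11
P(W=1 | obs) = 1/7 / 11/42 = 6/11
argmax = 1

argmax_v P(W = v | obs) = 1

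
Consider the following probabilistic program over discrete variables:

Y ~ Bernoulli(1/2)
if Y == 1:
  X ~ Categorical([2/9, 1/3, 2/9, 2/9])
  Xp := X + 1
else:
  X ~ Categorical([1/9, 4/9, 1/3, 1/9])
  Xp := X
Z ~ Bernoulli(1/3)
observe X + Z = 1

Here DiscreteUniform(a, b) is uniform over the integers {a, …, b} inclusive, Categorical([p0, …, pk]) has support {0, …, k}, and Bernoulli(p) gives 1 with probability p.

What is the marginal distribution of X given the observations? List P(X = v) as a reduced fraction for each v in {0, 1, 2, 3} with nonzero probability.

P(X=0) = 3/17, P(X=1) = 14/17

Enumerate traces; 4 have nonzero weight after conditioning:
  (Y=0, X=0, Z=1) weight 1/54
  (Y=0, X=1, Z=0) weight 4/27
  (Y=1, X=0, Z=1) weight 1/27
  (Y=1, X=1, Z=0) weight 1/9
Group by X:
  weight(X=0) = 1/18
  weight(X=1) = 7/27
Total weight = 1/18 + 7/27 = 17/54
P(X=0 | obs) = 1/18 / 17/54 = 3/17
P(X=1 | obs) = 7/27 / 17/54 = 14/17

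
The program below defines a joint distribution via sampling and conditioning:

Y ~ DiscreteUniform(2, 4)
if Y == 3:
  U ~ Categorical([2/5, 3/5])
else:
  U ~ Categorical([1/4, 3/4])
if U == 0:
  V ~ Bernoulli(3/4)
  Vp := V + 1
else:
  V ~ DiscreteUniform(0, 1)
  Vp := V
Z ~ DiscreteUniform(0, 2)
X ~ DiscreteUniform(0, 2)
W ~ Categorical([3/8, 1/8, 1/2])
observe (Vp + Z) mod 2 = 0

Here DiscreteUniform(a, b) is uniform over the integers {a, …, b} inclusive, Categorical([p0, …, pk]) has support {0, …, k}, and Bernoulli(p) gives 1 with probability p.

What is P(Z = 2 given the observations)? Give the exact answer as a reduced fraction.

Enumerate traces; 162 have nonzero weight after conditioning:
  (Y=2, U=0, V=0, Z=1, X=0, W=0) weight 1/1152
  (Y=2, U=0, V=0, Z=1, X=0, W=1) weight 1/3456
  (Y=2, U=0, V=0, Z=1, X=0, W=2) weight 1/864
  (Y=2, U=0, V=0, Z=1, X=1, W=0) weight 1/1152
  (Y=2, U=0, V=0, Z=1, X=1, W=1) weight 1/3456
  (Y=2, U=0, V=0, Z=1, X=1, W=2) weight 1/864
  (Y=2, U=0, V=0, Z=1, X=2, W=0) weight 1/1152
  (Y=2, U=0, V=0, Z=1, X=2, W=1) weight 1/3456
  (Y=2, U=0, V=1, Z=0, X=0, W=0) weight 1/384
  (Y=2, U=0, V=1, Z=2, X=0, W=0) weight 1/384
  … 152 more
Group by Z:
  weight(Z=0) = 23/120
  weight(Z=1) = 17/120
  weight(Z=2) = 23/120
Total weight = 23/120 + 17/120 + 23/120 = 21/40
P(Z=0 | obs) = 23/120 / 21/40 = 23/63
P(Z=1 | obs) = 17/120 / 21/40 = 17/63
P(Z=2 | obs) = 23/120 / 21/40 = 23/63

P(Z = 2 | obs) = 23/63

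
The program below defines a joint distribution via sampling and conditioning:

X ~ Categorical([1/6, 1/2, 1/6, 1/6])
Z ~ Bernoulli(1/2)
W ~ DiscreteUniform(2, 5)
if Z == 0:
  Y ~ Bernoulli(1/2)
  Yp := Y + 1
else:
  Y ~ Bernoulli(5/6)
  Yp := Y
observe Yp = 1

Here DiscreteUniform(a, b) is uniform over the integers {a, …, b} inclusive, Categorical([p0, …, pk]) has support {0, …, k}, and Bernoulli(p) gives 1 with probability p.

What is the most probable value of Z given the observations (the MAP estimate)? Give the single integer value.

argmax_v P(Z = v | obs) = 1

Enumerate traces; 32 have nonzero weight after conditioning:
  (X=0, Z=0, W=2, Y=0) weight 1/96
  (X=0, Z=0, W=3, Y=0) weight 1/96
  (X=0, Z=0, W=4, Y=0) weight 1/96
  (X=0, Z=0, W=5, Y=0) weight 1/96
  (X=0, Z=1, W=2, Y=1) weight 5/288
  (X=0, Z=1, W=3, Y=1) weight 5/288
  (X=0, Z=1, W=4, Y=1) weight 5/288
  (X=0, Z=1, W=5, Y=1) weight 5/288
  … 24 more
Group by Z:
  weight(Z=0) = 1/4
  weight(Z=1) = 5/12
Total weight = 1/4 + 5/12 = 2/3
P(Z=0 | obs) = 1/4 / 2/3 = 3/8
P(Z=1 | obs) = 5/12 / 2/3 = 5/8
argmax = 1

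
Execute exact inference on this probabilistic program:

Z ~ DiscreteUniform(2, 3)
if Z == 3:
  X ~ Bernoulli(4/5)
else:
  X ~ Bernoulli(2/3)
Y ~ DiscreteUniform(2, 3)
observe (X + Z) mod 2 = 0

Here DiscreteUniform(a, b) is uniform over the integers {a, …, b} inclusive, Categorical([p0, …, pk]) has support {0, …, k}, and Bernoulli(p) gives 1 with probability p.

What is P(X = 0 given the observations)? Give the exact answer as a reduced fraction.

P(X = 0 | obs) = 5/17

Enumerate traces; 4 have nonzero weight after conditioning:
  (Z=2, X=0, Y=2) weight 1/12
  (Z=2, X=0, Y=3) weight 1/12
  (Z=3, X=1, Y=2) weight 1/5
  (Z=3, X=1, Y=3) weight 1/5
Group by X:
  weight(X=0) = 1/6
  weight(X=1) = 2/5
Total weight = 1/6 + 2/5 = 17/30
P(X=0 | obs) = 1/6 / 17/30 = 5/17
P(X=1 | obs) = 2/5 / 17/30 = 12/17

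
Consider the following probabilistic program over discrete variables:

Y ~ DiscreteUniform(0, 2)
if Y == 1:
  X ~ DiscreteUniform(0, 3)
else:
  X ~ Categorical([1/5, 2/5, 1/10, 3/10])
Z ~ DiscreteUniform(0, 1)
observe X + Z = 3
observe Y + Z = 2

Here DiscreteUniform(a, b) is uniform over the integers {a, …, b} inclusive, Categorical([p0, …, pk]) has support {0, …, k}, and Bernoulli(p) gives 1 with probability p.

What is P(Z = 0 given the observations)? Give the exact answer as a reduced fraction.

P(Z = 0 | obs) = 6/11

Enumerate traces; 2 have nonzero weight after conditioning:
  (Y=1, X=2, Z=1) weight 1/24
  (Y=2, X=3, Z=0) weight 1/20
Group by Z:
  weight(Z=0) = 1/20
  weight(Z=1) = 1/24
Total weight = 1/20 + 1/24 = 11/120
P(Z=0 | obs) = 1/20 / 11/120 = 6/11
P(Z=1 | obs) = 1/24 / 11/120 = 5/11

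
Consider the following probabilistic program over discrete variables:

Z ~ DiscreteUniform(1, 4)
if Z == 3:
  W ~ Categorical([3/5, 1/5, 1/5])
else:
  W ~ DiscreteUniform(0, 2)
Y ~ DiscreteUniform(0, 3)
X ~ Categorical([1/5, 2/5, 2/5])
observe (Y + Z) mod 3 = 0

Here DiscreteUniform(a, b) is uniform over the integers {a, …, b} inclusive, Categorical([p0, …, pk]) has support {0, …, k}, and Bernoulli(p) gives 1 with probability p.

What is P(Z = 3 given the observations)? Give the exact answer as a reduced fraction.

Enumerate traces; 45 have nonzero weight after conditioning:
  (Z=1, W=0, Y=2, X=0) weight 1/240
  (Z=1, W=0, Y=2, X=1) weight 1/120
  (Z=1, W=0, Y=2, X=2) weight 1/120
  (Z=1, W=1, Y=2, X=0) weight 1/240
  (Z=1, W=1, Y=2, X=1) weight 1/120
  (Z=1, W=1, Y=2, X=2) weight 1/120
  (Z=1, W=2, Y=2, X=0) weight 1/240
  (Z=1, W=2, Y=2, X=1) weight 1/120
  (Z=2, W=0, Y=1, X=0) weight 1/240
  (Z=3, W=0, Y=0, X=0) weight 3/400
  … 35 more
Group by Z:
  weight(Z=1) = 1/16
  weight(Z=2) = 1/16
  weight(Z=3) = 1/8
  weight(Z=4) = 1/16
Total weight = 1/16 + 1/16 + 1/8 + 1/16 = 5/16
P(Z=1 | obs) = 1/16 / 5/16 = 1/5
P(Z=2 | obs) = 1/16 / 5/16 = 1/5
P(Z=3 | obs) = 1/8 / 5/16 = 2/5
P(Z=4 | obs) = 1/16 / 5/16 = 1/5

P(Z = 3 | obs) = 2/5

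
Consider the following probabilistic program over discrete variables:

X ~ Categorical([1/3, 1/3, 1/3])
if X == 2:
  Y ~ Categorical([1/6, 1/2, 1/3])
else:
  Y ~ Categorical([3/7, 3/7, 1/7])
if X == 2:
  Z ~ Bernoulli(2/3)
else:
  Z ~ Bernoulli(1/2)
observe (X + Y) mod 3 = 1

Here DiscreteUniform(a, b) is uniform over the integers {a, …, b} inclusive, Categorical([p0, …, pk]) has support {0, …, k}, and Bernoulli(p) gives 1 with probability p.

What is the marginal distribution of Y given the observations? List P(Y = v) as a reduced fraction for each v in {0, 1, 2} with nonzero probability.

Enumerate traces; 6 have nonzero weight after conditioning:
  (X=0, Y=1, Z=0) weight 1/14
  (X=0, Y=1, Z=1) weight 1/14
  (X=1, Y=0, Z=0) weight 1/14
  (X=1, Y=0, Z=1) weight 1/14
  (X=2, Y=2, Z=0) weight 1/27
  (X=2, Y=2, Z=1) weight 2/27
Group by Y:
  weight(Y=0) = 1/7
  weight(Y=1) = 1/7
  weight(Y=2) = 1/9
Total weight = 1/7 + 1/7 + 1/9 = 25/63
P(Y=0 | obs) = 1/7 / 25/63 = 9/25
P(Y=1 | obs) = 1/7 / 25/63 = 9/25
P(Y=2 | obs) = 1/9 / 25/63 = 7/25

P(Y=0) = 9/25, P(Y=1) = 9/25, P(Y=2) = 7/25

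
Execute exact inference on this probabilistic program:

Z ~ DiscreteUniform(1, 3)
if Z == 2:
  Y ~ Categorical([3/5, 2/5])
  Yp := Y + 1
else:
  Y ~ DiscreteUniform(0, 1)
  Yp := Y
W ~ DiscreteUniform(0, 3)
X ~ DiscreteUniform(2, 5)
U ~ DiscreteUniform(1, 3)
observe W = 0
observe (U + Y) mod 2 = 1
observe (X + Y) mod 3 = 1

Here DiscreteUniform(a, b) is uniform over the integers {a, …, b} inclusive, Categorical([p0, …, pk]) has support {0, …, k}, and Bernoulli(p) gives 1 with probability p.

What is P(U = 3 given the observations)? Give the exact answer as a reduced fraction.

Enumerate traces; 9 have nonzero weight after conditioning:
  (Z=1, Y=0, W=0, X=4, U=1) weight 1/288
  (Z=1, Y=0, W=0, X=4, U=3) weight 1/288
  (Z=1, Y=1, W=0, X=3, U=2) weight 1/288
  (Z=2, Y=0, W=0, X=4, U=1) weight 1/240
  (Z=2, Y=0, W=0, X=4, U=3) weight 1/240
  (Z=2, Y=1, W=0, X=3, U=2) weight 1/360
  (Z=3, Y=0, W=0, X=4, U=1) weight 1/288
  (Z=3, Y=0, W=0, X=4, U=3) weight 1/288
  … 1 more
Group by U:
  weight(U=1) = 1/90
  weight(U=2) = 7/720
  weight(U=3) = 1/90
Total weight = 1/90 + 7/720 + 1/90 = 23/720
P(U=1 | obs) = 1/90 / 23/720 = 8/23
P(U=2 | obs) = 7/720 / 23/720 = 7/23
P(U=3 | obs) = 1/90 / 23/720 = 8/23

P(U = 3 | obs) = 8/23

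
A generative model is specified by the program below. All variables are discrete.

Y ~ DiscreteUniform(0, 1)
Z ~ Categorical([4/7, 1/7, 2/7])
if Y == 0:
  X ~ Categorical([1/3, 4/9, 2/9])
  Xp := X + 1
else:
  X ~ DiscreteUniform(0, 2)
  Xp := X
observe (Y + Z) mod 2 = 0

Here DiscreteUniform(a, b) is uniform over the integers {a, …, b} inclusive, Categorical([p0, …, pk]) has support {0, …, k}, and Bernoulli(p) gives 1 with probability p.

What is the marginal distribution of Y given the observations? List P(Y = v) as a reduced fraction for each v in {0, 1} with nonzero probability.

P(Y=0) = 6/7, P(Y=1) = 1/7

Enumerate traces; 9 have nonzero weight after conditioning:
  (Y=0, Z=0, X=0) weight 2/21
  (Y=0, Z=0, X=1) weight 8/63
  (Y=0, Z=0, X=2) weight 4/63
  (Y=0, Z=2, X=0) weight 1/21
  (Y=0, Z=2, X=1) weight 4/63
  (Y=0, Z=2, X=2) weight 2/63
  (Y=1, Z=1, X=0) weight 1/42
  (Y=1, Z=1, X=1) weight 1/42
  … 1 more
Group by Y:
  weight(Y=0) = 3/7
  weight(Y=1) = 1/14
Total weight = 3/7 + 1/14 = 1/2
P(Y=0 | obs) = 3/7 / 1/2 = 6/7
P(Y=1 | obs) = 1/14 / 1/2 = 1/7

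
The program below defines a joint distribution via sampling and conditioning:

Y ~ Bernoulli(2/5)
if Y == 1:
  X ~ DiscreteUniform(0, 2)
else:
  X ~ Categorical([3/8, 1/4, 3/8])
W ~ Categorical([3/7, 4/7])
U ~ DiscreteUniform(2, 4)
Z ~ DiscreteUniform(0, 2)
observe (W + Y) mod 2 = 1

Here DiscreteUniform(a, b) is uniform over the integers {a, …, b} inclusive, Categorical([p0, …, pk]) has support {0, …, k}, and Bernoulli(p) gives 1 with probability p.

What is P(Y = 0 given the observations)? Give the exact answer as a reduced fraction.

P(Y = 0 | obs) = 2/3

Enumerate traces; 54 have nonzero weight after conditioning:
  (Y=0, X=0, W=1, U=2, Z=0) weight 1/70
  (Y=0, X=0, W=1, U=2, Z=1) weight 1/70
  (Y=0, X=0, W=1, U=2, Z=2) weight 1/70
  (Y=0, X=0, W=1, U=3, Z=0) weight 1/70
  (Y=0, X=0, W=1, U=3, Z=1) weight 1/70
  (Y=0, X=0, W=1, U=3, Z=2) weight 1/70
  (Y=0, X=0, W=1, U=4, Z=0) weight 1/70
  (Y=0, X=0, W=1, U=4, Z=1) weight 1/70
  (Y=1, X=0, W=0, U=2, Z=0) weight 2/315
  … 45 more
Group by Y:
  weight(Y=0) = 12/35
  weight(Y=1) = 6/35
Total weight = 12/35 + 6/35 = 18/35
P(Y=0 | obs) = 12/35 / 18/35 = 2/3
P(Y=1 | obs) = 6/35 / 18/35 = 1/3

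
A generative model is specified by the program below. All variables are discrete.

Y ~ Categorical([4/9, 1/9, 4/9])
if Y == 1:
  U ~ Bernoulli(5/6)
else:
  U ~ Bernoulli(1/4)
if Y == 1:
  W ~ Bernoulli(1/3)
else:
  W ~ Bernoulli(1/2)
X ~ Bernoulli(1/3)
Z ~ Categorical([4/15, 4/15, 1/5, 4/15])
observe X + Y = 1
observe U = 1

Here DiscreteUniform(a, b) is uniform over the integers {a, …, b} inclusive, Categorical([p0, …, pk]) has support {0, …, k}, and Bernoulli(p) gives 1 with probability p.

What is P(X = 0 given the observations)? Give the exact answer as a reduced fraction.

Enumerate traces; 16 have nonzero weight after conditioning:
  (Y=0, U=1, W=0, X=1, Z=0) weight 2/405
  (Y=0, U=1, W=0, X=1, Z=1) weight 2/405
  (Y=0, U=1, W=0, X=1, Z=2) weight 1/270
  (Y=0, U=1, W=0, X=1, Z=3) weight 2/405
  (Y=0, U=1, W=1, X=1, Z=0) weight 2/405
  (Y=0, U=1, W=1, X=1, Z=1) weight 2/405
  (Y=0, U=1, W=1, X=1, Z=2) weight 1/270
  (Y=0, U=1, W=1, X=1, Z=3) weight 2/405
  (Y=1, U=1, W=0, X=0, Z=0) weight 8/729
  … 7 more
Group by X:
  weight(X=0) = 5/81
  weight(X=1) = 1/27
Total weight = 5/81 + 1/27 = 8/81
P(X=0 | obs) = 5/81 / 8/81 = 5/8
P(X=1 | obs) = 1/27 / 8/81 = 3/8

P(X = 0 | obs) = 5/8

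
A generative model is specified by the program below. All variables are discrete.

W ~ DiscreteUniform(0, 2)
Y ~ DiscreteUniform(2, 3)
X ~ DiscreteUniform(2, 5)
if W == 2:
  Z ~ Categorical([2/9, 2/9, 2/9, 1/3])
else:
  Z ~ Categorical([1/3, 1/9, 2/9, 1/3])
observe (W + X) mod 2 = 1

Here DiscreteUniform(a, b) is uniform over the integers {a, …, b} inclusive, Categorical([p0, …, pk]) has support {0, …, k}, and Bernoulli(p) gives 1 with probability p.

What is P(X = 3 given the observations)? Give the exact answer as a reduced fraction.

P(X = 3 | obs) = 1/3

Enumerate traces; 48 have nonzero weight after conditioning:
  (W=0, Y=2, X=3, Z=0) weight 1/72
  (W=0, Y=2, X=3, Z=1) weight 1/216
  (W=0, Y=2, X=3, Z=2) weight 1/108
  (W=0, Y=2, X=3, Z=3) weight 1/72
  (W=0, Y=2, X=5, Z=0) weight 1/72
  (W=0, Y=2, X=5, Z=1) weight 1/216
  (W=0, Y=2, X=5, Z=2) weight 1/108
  (W=0, Y=2, X=5, Z=3) weight 1/72
  (W=1, Y=2, X=2, Z=0) weight 1/72
  (W=1, Y=2, X=4, Z=0) weight 1/72
  … 38 more
Group by X:
  weight(X=2) = 1/12
  weight(X=3) = 1/6
  weight(X=4) = 1/12
  weight(X=5) = 1/6
Total weight = 1/12 + 1/6 + 1/12 + 1/6 = 1/2
P(X=2 | obs) = 1/12 / 1/2 = 1/6
P(X=3 | obs) = 1/6 / 1/2 = 1/3
P(X=4 | obs) = 1/12 / 1/2 = 1/6
P(X=5 | obs) = 1/6 / 1/2 = 1/3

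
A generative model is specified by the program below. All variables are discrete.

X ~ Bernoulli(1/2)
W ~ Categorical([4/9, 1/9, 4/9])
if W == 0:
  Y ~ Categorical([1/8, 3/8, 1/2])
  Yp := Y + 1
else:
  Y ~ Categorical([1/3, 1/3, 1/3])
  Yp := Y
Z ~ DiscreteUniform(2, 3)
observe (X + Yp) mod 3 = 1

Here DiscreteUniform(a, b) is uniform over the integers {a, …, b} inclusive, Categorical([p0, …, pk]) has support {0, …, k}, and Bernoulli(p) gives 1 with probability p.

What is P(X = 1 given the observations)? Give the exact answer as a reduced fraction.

Enumerate traces; 12 have nonzero weight after conditioning:
  (X=0, W=0, Y=0, Z=2) weight 1/72
  (X=0, W=0, Y=0, Z=3) weight 1/72
  (X=0, W=1, Y=1, Z=2) weight 1/108
  (X=0, W=1, Y=1, Z=3) weight 1/108
  (X=0, W=2, Y=1, Z=2) weight 1/27
  (X=0, W=2, Y=1, Z=3) weight 1/27
  (X=1, W=0, Y=2, Z=2) weight 1/18
  (X=1, W=0, Y=2, Z=3) weight 1/18
  … 4 more
Group by X:
  weight(X=0) = 13/108
  weight(X=1) = 11/54
Total weight = 13/108 + 11/54 = 35/108
P(X=0 | obs) = 13/108 / 35/108 = 13/35
P(X=1 | obs) = 11/54 / 35/108 = 22/35

P(X = 1 | obs) = 22/35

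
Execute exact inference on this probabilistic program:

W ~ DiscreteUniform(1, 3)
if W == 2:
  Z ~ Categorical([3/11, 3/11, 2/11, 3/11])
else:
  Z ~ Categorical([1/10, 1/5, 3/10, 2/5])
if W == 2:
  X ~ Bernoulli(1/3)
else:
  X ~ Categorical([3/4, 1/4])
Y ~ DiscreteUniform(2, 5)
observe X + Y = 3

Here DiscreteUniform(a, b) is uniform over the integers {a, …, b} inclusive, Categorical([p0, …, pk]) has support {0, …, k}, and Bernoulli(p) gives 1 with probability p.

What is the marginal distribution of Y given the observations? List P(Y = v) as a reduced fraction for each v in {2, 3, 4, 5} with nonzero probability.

Enumerate traces; 24 have nonzero weight after conditioning:
  (W=1, Z=0, X=0, Y=3) weight 1/160
  (W=1, Z=0, X=1, Y=2) weight 1/480
  (W=1, Z=1, X=0, Y=3) weight 1/80
  (W=1, Z=1, X=1, Y=2) weight 1/240
  (W=1, Z=2, X=0, Y=3) weight 3/160
  (W=1, Z=2, X=1, Y=2) weight 1/160
  (W=1, Z=3, X=0, Y=3) weight 1/40
  (W=1, Z=3, X=1, Y=2) weight 1/120
  … 16 more
Group by Y:
  weight(Y=2) = 5/72
  weight(Y=3) = 13/72
Total weight = 5/72 + 13/72 = 1/4
P(Y=2 | obs) = 5/72 / 1/4 = 5/18
P(Y=3 | obs) = 13/72 / 1/4 = 13/18

P(Y=2) = 5/18, P(Y=3) = 13/18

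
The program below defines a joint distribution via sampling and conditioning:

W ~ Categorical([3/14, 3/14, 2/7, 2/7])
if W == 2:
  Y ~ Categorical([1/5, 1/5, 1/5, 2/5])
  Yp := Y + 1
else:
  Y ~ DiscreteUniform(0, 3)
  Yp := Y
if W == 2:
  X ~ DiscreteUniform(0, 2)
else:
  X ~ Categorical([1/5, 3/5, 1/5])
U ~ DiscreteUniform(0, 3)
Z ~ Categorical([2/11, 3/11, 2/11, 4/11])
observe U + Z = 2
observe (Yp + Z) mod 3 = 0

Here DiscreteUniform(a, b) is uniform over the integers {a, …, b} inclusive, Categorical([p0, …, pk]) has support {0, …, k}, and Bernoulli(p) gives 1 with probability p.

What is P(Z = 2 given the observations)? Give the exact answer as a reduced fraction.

Enumerate traces; 48 have nonzero weight after conditioning:
  (W=0, Y=0, X=0, U=2, Z=0) weight 3/6160
  (W=0, Y=0, X=1, U=2, Z=0) weight 9/6160
  (W=0, Y=0, X=2, U=2, Z=0) weight 3/6160
  (W=0, Y=1, X=0, U=0, Z=2) weight 3/6160
  (W=0, Y=1, X=1, U=0, Z=2) weight 9/6160
  (W=0, Y=1, X=2, U=0, Z=2) weight 3/6160
  (W=0, Y=2, X=0, U=1, Z=1) weight 9/12320
  (W=0, Y=2, X=1, U=1, Z=1) weight 27/12320
  … 40 more
Group by Z:
  weight(Z=0) = 29/1540
  weight(Z=1) = 9/560
  weight(Z=2) = 7/440
Total weight = 29/1540 + 9/560 + 7/440 = 313/6160
P(Z=0 | obs) = 29/1540 / 313/6160 = 116/313
P(Z=1 | obs) = 9/560 / 313/6160 = 99/313
P(Z=2 | obs) = 7/440 / 313/6160 = 98/313

P(Z = 2 | obs) = 98/313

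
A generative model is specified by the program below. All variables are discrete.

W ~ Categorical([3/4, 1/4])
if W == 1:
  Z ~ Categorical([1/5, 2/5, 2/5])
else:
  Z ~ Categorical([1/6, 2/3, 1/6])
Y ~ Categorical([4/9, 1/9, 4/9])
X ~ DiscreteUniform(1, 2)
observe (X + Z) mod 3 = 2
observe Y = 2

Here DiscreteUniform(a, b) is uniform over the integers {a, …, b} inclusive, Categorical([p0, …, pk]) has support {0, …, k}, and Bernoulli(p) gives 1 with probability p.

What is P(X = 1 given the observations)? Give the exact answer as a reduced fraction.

Enumerate traces; 4 have nonzero weight after conditioning:
  (W=0, Z=0, Y=2, X=2) weight 1/36
  (W=0, Z=1, Y=2, X=1) weight 1/9
  (W=1, Z=0, Y=2, X=2) weight 1/90
  (W=1, Z=1, Y=2, X=1) weight 1/45
Group by X:
  weight(X=1) = 2/15
  weight(X=2) = 7/180
Total weight = 2/15 + 7/180 = 31/180
P(X=1 | obs) = 2/15 / 31/180 = 24/31
P(X=2 | obs) = 7/180 / 31/180 = 7/31

P(X = 1 | obs) = 24/31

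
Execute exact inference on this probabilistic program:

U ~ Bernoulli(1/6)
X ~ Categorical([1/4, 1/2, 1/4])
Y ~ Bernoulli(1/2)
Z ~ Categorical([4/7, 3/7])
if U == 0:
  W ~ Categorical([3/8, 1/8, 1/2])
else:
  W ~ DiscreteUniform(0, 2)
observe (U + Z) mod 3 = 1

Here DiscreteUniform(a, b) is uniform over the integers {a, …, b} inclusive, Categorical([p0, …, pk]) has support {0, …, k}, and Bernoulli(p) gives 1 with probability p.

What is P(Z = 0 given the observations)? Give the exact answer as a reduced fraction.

Enumerate traces; 36 have nonzero weight after conditioning:
  (U=0, X=0, Y=0, Z=1, W=0) weight 15/896
  (U=0, X=0, Y=0, Z=1, W=1) weight 5/896
  (U=0, X=0, Y=0, Z=1, W=2) weight 5/224
  (U=0, X=0, Y=1, Z=1, W=0) weight 15/896
  (U=0, X=0, Y=1, Z=1, W=1) weight 5/896
  (U=0, X=0, Y=1, Z=1, W=2) weight 5/224
  (U=0, X=1, Y=0, Z=1, W=0) weight 15/448
  (U=0, X=1, Y=0, Z=1, W=1) weight 5/448
  (U=1, X=0, Y=0, Z=0, W=0) weight 1/252
  … 27 more
Group by Z:
  weight(Z=0) = 2/21
  weight(Z=1) = 5/14
Total weight = 2/21 + 5/14 = 19/42
P(Z=0 | obs) = 2/21 / 19/42 = 4/19
P(Z=1 | obs) = 5/14 / 19/42 = 15/19

P(Z = 0 | obs) = 4/19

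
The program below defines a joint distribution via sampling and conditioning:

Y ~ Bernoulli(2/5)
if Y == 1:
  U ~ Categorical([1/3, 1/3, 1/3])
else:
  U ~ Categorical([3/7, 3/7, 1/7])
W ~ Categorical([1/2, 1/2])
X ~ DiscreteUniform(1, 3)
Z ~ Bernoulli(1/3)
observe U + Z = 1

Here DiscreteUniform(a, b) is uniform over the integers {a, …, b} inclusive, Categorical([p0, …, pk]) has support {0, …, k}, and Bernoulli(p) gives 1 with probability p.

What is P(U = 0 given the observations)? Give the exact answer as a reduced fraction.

Enumerate traces; 24 have nonzero weight after conditioning:
  (Y=0, U=0, W=0, X=1, Z=1) weight 1/70
  (Y=0, U=0, W=0, X=2, Z=1) weight 1/70
  (Y=0, U=0, W=0, X=3, Z=1) weight 1/70
  (Y=0, U=0, W=1, X=1, Z=1) weight 1/70
  (Y=0, U=0, W=1, X=2, Z=1) weight 1/70
  (Y=0, U=0, W=1, X=3, Z=1) weight 1/70
  (Y=0, U=1, W=0, X=1, Z=0) weight 1/35
  (Y=0, U=1, W=0, X=2, Z=0) weight 1/35
  … 16 more
Group by U:
  weight(U=0) = 41/315
  weight(U=1) = 82/315
Total weight = 41/315 + 82/315 = 41/105
P(U=0 | obs) = 41/315 / 41/105 = 1/3
P(U=1 | obs) = 82/315 / 41/105 = 2/3

P(U = 0 | obs) = 1/3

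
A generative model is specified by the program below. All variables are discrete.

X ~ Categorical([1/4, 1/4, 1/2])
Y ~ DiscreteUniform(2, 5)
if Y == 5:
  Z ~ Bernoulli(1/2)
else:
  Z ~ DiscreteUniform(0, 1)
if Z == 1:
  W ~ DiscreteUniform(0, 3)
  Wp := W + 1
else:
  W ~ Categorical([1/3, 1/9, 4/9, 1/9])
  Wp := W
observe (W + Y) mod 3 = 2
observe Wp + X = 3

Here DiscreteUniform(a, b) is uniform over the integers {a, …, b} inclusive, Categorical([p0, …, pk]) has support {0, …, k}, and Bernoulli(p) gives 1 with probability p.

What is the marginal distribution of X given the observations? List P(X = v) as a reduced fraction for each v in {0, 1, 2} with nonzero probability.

Enumerate traces; 8 have nonzero weight after conditioning:
  (X=0, Y=2, Z=0, W=3) weight 1/288
  (X=0, Y=3, Z=1, W=2) weight 1/128
  (X=0, Y=5, Z=0, W=3) weight 1/288
  (X=1, Y=3, Z=0, W=2) weight 1/72
  (X=1, Y=4, Z=1, W=1) weight 1/128
  (X=2, Y=2, Z=1, W=0) weight 1/64
  (X=2, Y=4, Z=0, W=1) weight 1/144
  (X=2, Y=5, Z=1, W=0) weight 1/64
Group by X:
  weight(X=0) = 17/1152
  weight(X=1) = 25/1152
  weight(X=2) = 11/288
Total weight = 17/1152 + 25/1152 + 11/288 = 43/576
P(X=0 | obs) = 17/1152 / 43/576 = 17/86
P(X=1 | obs) = 25/1152 / 43/576 = 25/86
P(X=2 | obs) = 11/288 / 43/576 = 22/43

P(X=0) = 17/86, P(X=1) = 25/86, P(X=2) = 22/43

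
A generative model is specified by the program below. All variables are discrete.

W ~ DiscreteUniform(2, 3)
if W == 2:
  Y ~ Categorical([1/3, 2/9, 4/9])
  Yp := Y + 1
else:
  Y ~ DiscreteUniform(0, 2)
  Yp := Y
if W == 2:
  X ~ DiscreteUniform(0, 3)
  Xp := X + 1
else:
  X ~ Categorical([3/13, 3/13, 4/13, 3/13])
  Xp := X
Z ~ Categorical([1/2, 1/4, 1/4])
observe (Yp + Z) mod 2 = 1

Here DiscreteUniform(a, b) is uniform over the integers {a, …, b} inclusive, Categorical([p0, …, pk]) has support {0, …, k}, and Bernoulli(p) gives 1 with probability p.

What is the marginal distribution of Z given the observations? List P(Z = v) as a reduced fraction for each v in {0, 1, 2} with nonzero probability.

Enumerate traces; 36 have nonzero weight after conditioning:
  (W=2, Y=0, X=0, Z=0) weight 1/48
  (W=2, Y=0, X=0, Z=2) weight 1/96
  (W=2, Y=0, X=1, Z=0) weight 1/48
  (W=2, Y=0, X=1, Z=2) weight 1/96
  (W=2, Y=0, X=2, Z=0) weight 1/48
  (W=2, Y=0, X=2, Z=2) weight 1/96
  (W=2, Y=0, X=3, Z=0) weight 1/48
  (W=2, Y=0, X=3, Z=2) weight 1/96
  (W=2, Y=1, X=0, Z=1) weight 1/144
  … 27 more
Group by Z:
  weight(Z=0) = 5/18
  weight(Z=1) = 1/9
  weight(Z=2) = 5/36
Total weight = 5/18 + 1/9 + 5/36 = 19/36
P(Z=0 | obs) = 5/18 / 19/36 = 10/19
P(Z=1 | obs) = 1/9 / 19/36 = 4/19
P(Z=2 | obs) = 5/36 / 19/36 = 5/19

P(Z=0) = 10/19, P(Z=1) = 4/19, P(Z=2) = 5/19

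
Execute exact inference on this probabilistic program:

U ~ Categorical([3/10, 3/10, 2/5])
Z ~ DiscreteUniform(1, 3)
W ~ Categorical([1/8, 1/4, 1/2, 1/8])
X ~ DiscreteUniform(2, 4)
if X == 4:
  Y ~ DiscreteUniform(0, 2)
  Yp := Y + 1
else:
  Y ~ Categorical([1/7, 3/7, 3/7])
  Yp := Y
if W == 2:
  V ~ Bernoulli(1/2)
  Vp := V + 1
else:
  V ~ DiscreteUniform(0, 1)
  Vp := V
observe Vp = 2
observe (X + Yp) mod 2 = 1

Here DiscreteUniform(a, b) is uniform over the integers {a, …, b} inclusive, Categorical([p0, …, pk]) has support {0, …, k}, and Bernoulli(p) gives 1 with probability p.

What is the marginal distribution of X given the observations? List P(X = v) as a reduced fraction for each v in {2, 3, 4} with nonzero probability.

P(X=2) = 9/35, P(X=3) = 12/35, P(X=4) = 2/5

Enumerate traces; 45 have nonzero weight after conditioning:
  (U=0, Z=1, W=2, X=2, Y=1, V=1) weight 1/280
  (U=0, Z=1, W=2, X=3, Y=0, V=1) weight 1/840
  (U=0, Z=1, W=2, X=3, Y=2, V=1) weight 1/280
  (U=0, Z=1, W=2, X=4, Y=0, V=1) weight 1/360
  (U=0, Z=1, W=2, X=4, Y=2, V=1) weight 1/360
  (U=0, Z=2, W=2, X=2, Y=1, V=1) weight 1/280
  (U=0, Z=2, W=2, X=3, Y=0, V=1) weight 1/840
  (U=0, Z=2, W=2, X=3, Y=2, V=1) weight 1/280
  … 37 more
Group by X:
  weight(X=2) = 1/28
  weight(X=3) = 1/21
  weight(X=4) = 1/18
Total weight = 1/28 + 1/21 + 1/18 = 5/36
P(X=2 | obs) = 1/28 / 5/36 = 9/35
P(X=3 | obs) = 1/21 / 5/36 = 12/35
P(X=4 | obs) = 1/18 / 5/36 = 2/5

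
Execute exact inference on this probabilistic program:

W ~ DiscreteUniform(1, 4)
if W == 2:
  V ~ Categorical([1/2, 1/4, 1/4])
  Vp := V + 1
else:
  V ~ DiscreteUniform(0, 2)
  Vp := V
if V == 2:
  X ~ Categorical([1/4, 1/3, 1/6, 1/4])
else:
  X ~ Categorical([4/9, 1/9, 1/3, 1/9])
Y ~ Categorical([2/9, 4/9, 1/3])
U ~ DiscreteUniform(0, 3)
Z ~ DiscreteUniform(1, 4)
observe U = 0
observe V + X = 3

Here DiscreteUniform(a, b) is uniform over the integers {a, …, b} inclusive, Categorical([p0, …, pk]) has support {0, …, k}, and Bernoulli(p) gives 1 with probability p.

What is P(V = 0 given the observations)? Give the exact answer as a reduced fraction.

Enumerate traces; 144 have nonzero weight after conditioning:
  (W=1, V=0, X=3, Y=0, U=0, Z=1) weight 1/7776
  (W=1, V=0, X=3, Y=0, U=0, Z=2) weight 1/7776
  (W=1, V=0, X=3, Y=0, U=0, Z=3) weight 1/7776
  (W=1, V=0, X=3, Y=0, U=0, Z=4) weight 1/7776
  (W=1, V=0, X=3, Y=1, U=0, Z=1) weight 1/3888
  (W=1, V=0, X=3, Y=1, U=0, Z=2) weight 1/3888
  (W=1, V=0, X=3, Y=1, U=0, Z=3) weight 1/3888
  (W=1, V=0, X=3, Y=1, U=0, Z=4) weight 1/3888
  (W=1, V=1, X=2, Y=0, U=0, Z=1) weight 1/2592
  (W=1, V=2, X=1, Y=0, U=0, Z=1) weight 1/2592
  … 134 more
Group by V:
  weight(V=0) = 1/96
  weight(V=1) = 5/192
  weight(V=2) = 5/192
Total weight = 1/96 + 5/192 + 5/192 = 1/16
P(V=0 | obs) = 1/96 / 1/16 = 1/6
P(V=1 | obs) = 5/192 / 1/16 = 5/12
P(V=2 | obs) = 5/192 / 1/16 = 5/12

P(V = 0 | obs) = 1/6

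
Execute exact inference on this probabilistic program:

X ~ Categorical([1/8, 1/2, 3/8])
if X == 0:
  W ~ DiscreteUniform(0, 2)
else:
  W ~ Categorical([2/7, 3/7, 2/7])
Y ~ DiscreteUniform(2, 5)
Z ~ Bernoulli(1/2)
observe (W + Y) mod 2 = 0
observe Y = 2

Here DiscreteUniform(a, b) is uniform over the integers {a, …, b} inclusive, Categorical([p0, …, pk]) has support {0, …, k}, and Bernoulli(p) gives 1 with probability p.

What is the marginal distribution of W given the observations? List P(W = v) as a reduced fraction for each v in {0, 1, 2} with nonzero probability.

P(W=0) = 1/2, P(W=2) = 1/2

Enumerate traces; 12 have nonzero weight after conditioning:
  (X=0, W=0, Y=2, Z=0) weight 1/192
  (X=0, W=0, Y=2, Z=1) weight 1/192
  (X=0, W=2, Y=2, Z=0) weight 1/192
  (X=0, W=2, Y=2, Z=1) weight 1/192
  (X=1, W=0, Y=2, Z=0) weight 1/56
  (X=1, W=0, Y=2, Z=1) weight 1/56
  (X=1, W=2, Y=2, Z=0) weight 1/56
  (X=1, W=2, Y=2, Z=1) weight 1/56
  … 4 more
Group by W:
  weight(W=0) = 7/96
  weight(W=2) = 7/96
Total weight = 7/96 + 7/96 = 7/48
P(W=0 | obs) = 7/96 / 7/48 = 1/2
P(W=2 | obs) = 7/96 / 7/48 = 1/2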